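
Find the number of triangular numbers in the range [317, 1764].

The n-th triangular number is n(n+1)/2.
Smallest index with value ≥ 317: n = 25 (giving 325).
Largest index with value ≤ 1764: n = 58 (giving 1711).
Indices 25 through 58: 34 terms.

34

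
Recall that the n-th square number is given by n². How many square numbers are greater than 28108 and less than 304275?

The n-th square number is n².
Smallest index with value > 28108: n = 168 (giving 28224).
Largest index with value < 304275: n = 551 (giving 303601).
Indices 168 through 551: 384 terms.

384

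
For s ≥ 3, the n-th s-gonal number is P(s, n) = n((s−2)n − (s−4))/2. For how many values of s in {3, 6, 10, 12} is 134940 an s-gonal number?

2

s = 3: P(3, 519) = 134940. ✓
s = 6: P(6, 260) = 134940. ✓
s = 10: P(10, 184) = 134872 and P(10, 185) = 136345; 134940 is not s-gonal.
s = 12: P(12, 164) = 133824 and P(12, 165) = 135465; 134940 is not s-gonal.
Hits: s ∈ {3, 6} → 2.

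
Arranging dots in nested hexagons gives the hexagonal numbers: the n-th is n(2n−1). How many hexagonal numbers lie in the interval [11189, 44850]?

75

The n-th hexagonal number is n(2n−1).
Smallest index with value ≥ 11189: n = 76 (giving 11476).
Largest index with value ≤ 44850: n = 150 (giving 44850).
Indices 76 through 150: 75 terms.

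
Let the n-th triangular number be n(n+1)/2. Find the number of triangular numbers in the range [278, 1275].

27

The n-th triangular number is n(n+1)/2.
Smallest index with value ≥ 278: n = 24 (giving 300).
Largest index with value ≤ 1275: n = 50 (giving 1275).
Indices 24 through 50: 27 terms.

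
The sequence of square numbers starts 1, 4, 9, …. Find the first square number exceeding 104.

121

Solve n² > 104 for integer n.
The largest n with value ≤ 104 is 10 (since 100 ≤ 104 < 121), so the first above is n = 11, value 121.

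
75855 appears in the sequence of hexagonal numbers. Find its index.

195

Set n(2n−1) = 75855, giving 2n² − n − 75855 = 0.
The discriminant is 1 + 8·75855 = 606841, and √606841 = 779.
So n = (1 + 779) / 4 = 780/4 = 195.
Check: 195·(2·195 − 1) = 75855. ✓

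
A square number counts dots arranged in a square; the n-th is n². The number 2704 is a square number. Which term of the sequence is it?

52

We need n² = 2704, so n = √2704 = 52.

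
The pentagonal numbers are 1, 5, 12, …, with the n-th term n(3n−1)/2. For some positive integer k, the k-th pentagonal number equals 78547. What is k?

229

Set n(3n−1)/2 = 78547, giving 3n² − n − 157094 = 0.
So n = (1 + 1373) / 6 = 1374/6 = 229.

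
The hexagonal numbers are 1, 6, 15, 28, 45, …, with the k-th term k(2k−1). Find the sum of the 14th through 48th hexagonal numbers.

73325

Σ i(2i−1) = 2Σi² − Σi over i = 14..48.
Σi = 1176 − 91 = 1085 and Σi² = 38024 − 819 = 37205.
2·37205 − 1·1085 = 73325.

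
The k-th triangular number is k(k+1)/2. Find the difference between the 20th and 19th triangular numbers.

Consecutive triangular numbers differ by n: T_{20} − T_{19} = 20.

20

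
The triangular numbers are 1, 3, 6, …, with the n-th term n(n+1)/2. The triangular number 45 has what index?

Set n(n+1)/2 = 45, giving n² + n − 90 = 0.
The discriminant is 1 + 8·45 = 361, and √361 = 19.
So n = (-1 + 19) / 2 = 18/2 = 9.

9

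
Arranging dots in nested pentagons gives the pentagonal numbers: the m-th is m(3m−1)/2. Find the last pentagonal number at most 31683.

Solve n(3n−1)/2 ≤ 31683 for integer n.
n = 145 gives 31465 ≤ 31683, while n = 146 gives 31901 > 31683; so the answer is 31465.

31465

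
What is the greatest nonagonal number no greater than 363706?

Solve n(7n−5)/2 ≤ 363706 for integer n.
n = 322 gives 362089 ≤ 363706, while n = 323 gives 364344 > 363706; so the answer is 362089.

362089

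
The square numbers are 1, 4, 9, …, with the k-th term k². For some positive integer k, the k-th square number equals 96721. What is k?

We need n² = 96721, so n = √96721 = 311.

311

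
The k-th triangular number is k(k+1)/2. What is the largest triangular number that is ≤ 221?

Solve n(n+1)/2 ≤ 221 for integer n.
n = 20 gives 210 ≤ 221, while n = 21 gives 231 > 221; so the answer is 210.

210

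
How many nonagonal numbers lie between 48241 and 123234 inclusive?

71

The n-th nonagonal number is n(7n−5)/2.
Smallest index with value ≥ 48241: n = 118 (giving 48439).
Largest index with value ≤ 123234: n = 188 (giving 123234).
Indices 118 through 188: 71 terms.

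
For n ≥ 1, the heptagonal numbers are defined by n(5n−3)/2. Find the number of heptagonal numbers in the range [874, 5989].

The n-th heptagonal number is n(5n−3)/2.
Smallest index with value ≥ 874: n = 19 (giving 874).
Largest index with value ≤ 5989: n = 49 (giving 5929).
Indices 19 through 49: 31 terms.

31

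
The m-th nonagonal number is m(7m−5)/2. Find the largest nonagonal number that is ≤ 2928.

2871

Solve n(7n−5)/2 ≤ 2928 for integer n.
n = 29 gives 2871 ≤ 2928, while n = 30 gives 3075 > 2928; so the answer is 2871.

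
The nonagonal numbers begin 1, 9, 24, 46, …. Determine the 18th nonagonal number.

1089

The 18th nonagonal number is n(7n−5)/2 with n = 18.
18·(7·18 − 5)/2 = 18·121/2 = 1089.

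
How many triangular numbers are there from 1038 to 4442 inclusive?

The n-th triangular number is n(n+1)/2.
Smallest index with value ≥ 1038: n = 46 (giving 1081).
Largest index with value ≤ 4442: n = 93 (giving 4371).
Indices 46 through 93: 48 terms.

48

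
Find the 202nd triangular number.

202·203/2 = 41006/2 = 20503.

20503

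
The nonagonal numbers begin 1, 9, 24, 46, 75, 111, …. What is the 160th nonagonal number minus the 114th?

160·(7·160 − 5)/2 = 89200 and 114·(7·114 − 5)/2 = 45201.
Difference: 89200 − 45201 = 43999.

43999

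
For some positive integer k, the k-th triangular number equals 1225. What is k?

49

Set n(n+1)/2 = 1225, giving n² + n − 2450 = 0.
The discriminant is 1 + 8·1225 = 9801, and √9801 = 99.
So n = (-1 + 99) / 2 = 98/2 = 49.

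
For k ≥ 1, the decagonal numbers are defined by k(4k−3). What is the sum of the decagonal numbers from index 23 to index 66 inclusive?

Σ i(4i−3) = 4Σi² − 3Σi over i = 23..66.
Σi = 2211 − 253 = 1958 and Σi² = 98021 − 3795 = 94226.
4·94226 − 3·1958 = 371030.

371030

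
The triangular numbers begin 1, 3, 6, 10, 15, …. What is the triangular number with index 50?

50·51/2 = 2550/2 = 1275.

1275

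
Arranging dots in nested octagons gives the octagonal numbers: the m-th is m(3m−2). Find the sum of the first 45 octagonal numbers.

92115

Σ i(3i−2) = 3Σi² − 2Σi over i = 1..45.
Σi = 1035 and Σi² = 31395.
3·31395 − 2·1035 = 92115.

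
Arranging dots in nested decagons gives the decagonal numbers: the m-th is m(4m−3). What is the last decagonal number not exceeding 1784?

1701

Solve n(4n−3) ≤ 1784 for integer n.
n = 21 gives 1701 ≤ 1784, while n = 22 gives 1870 > 1784; so the answer is 1701.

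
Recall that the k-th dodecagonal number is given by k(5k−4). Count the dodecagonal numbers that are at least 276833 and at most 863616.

181

The n-th dodecagonal number is n(5n−4).
Smallest index with value ≥ 276833: n = 236 (giving 277536).
Largest index with value ≤ 863616: n = 416 (giving 863616).
Indices 236 through 416: 181 terms.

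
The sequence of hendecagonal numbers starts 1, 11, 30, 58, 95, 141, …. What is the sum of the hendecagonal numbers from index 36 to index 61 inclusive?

Σ i(9i−7)/2 = (9Σi² − 7Σi) / 2 over i = 36..61.
Σi = 1891 − 630 = 1261 and Σi² = 77531 − 14910 = 62621.
(9·62621 − 7·1261) / 2 = 554762/2 = 277381.

277381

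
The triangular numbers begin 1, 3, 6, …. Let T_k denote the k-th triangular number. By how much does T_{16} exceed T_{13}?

45

16·17/2 = 136 and 13·14/2 = 91.
Difference: 136 − 91 = 45.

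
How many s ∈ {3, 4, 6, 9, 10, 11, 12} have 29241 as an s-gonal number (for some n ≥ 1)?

s = 3: P(3, 241) = 29161 and P(3, 242) = 29403; 29241 is not s-gonal.
s = 4: P(4, 171) = 29241. ✓
s = 6: P(6, 121) = 29161 and P(6, 122) = 29646; 29241 is not s-gonal.
s = 9: P(9, 91) = 28756 and P(9, 92) = 29394; 29241 is not s-gonal.
s = 10: P(10, 85) = 28645 and P(10, 86) = 29326; 29241 is not s-gonal.
s = 11: P(11, 81) = 29241. ✓
s = 12: P(12, 76) = 28576 and P(12, 77) = 29337; 29241 is not s-gonal.
Hits: s ∈ {4, 11} → 2.

2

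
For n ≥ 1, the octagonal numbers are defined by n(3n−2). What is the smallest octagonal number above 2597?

Solve n(3n−2) > 2597 for integer n.
The largest n with value ≤ 2597 is 29 (since 2465 ≤ 2597 < 2640), so the first above is n = 30, value 2640.

2640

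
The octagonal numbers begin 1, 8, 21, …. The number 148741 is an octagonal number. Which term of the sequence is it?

223

Set n(3n−2) = 148741, giving 3n² − 2n − 148741 = 0.
So n = (2 + 1336) / 6 = 1338/6 = 223.
Check: 223·(3·223 − 2) = 148741. ✓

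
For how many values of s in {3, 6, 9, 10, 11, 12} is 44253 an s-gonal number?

s = 3: P(3, 297) = 44253. ✓
s = 6: P(6, 149) = 44253. ✓
s = 9: P(9, 112) = 43624 and P(9, 113) = 44409; 44253 is not s-gonal.
s = 10: P(10, 105) = 43785 and P(10, 106) = 44626; 44253 is not s-gonal.
s = 11: P(11, 99) = 43758 and P(11, 100) = 44650; 44253 is not s-gonal.
s = 12: P(12, 94) = 43804 and P(12, 95) = 44745; 44253 is not s-gonal.
Hits: s ∈ {3, 6} → 2.

2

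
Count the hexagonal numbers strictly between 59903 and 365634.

254

The n-th hexagonal number is n(2n−1).
Smallest index with value > 59903: n = 174 (giving 60378).
Largest index with value < 365634: n = 427 (giving 364231).
Indices 174 through 427: 254 terms.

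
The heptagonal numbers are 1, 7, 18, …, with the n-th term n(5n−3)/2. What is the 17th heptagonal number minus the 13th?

17·(5·17 − 3)/2 = 697 and 13·(5·13 − 3)/2 = 403.
Difference: 697 − 403 = 294.

294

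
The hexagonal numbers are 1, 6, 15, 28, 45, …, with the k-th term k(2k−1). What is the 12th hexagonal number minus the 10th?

86

12·(2·12 − 1) = 276 and 10·(2·10 − 1) = 190.
Difference: 276 − 190 = 86.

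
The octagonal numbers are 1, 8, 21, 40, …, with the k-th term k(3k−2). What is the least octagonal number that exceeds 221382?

Solve n(3n−2) > 221382 for integer n.
The largest n with value ≤ 221382 is 271 (since 219781 ≤ 221382 < 221408), so the first above is n = 272, value 221408.

221408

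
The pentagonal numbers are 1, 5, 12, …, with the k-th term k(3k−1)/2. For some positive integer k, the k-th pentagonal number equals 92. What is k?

Set n(3n−1)/2 = 92, giving 3n² − n − 184 = 0.
The discriminant is 1 + 24·92 = 2209, and √2209 = 47.
So n = (1 + 47) / 6 = 48/6 = 8.
Check: 8·(3·8 − 1)/2 = 92. ✓

8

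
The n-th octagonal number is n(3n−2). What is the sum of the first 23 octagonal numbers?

Σ i(3i−2) = 3Σi² − 2Σi over i = 1..23.
Σi = 276 and Σi² = 4324.
3·4324 − 2·276 = 12420.

12420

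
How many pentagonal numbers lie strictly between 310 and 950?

11

The n-th pentagonal number is n(3n−1)/2.
Smallest index with value > 310: n = 15 (giving 330).
Largest index with value < 950: n = 25 (giving 925).
Indices 15 through 25: 11 terms.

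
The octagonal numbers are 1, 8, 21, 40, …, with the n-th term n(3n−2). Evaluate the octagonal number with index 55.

8965

The 55th octagonal number is n(3n−2) with n = 55.
55·(3·55 − 2) = 55·163 = 8965.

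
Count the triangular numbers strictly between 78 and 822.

The n-th triangular number is n(n+1)/2.
Smallest index with value > 78: n = 13 (giving 91).
Largest index with value < 822: n = 40 (giving 820).
Indices 13 through 40: 28 terms.

28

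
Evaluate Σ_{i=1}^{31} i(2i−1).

Σ i(2i−1) = 2Σi² − Σi over i = 1..31.
Σi = 496 and Σi² = 10416.
2·10416 − 1·496 = 20336.

20336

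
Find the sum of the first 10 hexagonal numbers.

715

Σ i(2i−1) = 2Σi² − Σi over i = 1..10.
Σi = 55 and Σi² = 385.
2·385 − 1·55 = 715.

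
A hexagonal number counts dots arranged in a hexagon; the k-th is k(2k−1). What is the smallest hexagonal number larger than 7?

Solve n(2n−1) > 7 for integer n.
The largest n with value ≤ 7 is 2 (since 6 ≤ 7 < 15), so the first above is n = 3, value 15.

15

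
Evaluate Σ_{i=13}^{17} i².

1135

Σ_{i=13}^{17} i² = 1785 − 650 = 1135.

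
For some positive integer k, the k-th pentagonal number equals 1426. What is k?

Set n(3n−1)/2 = 1426, giving 3n² − n − 2852 = 0.
The discriminant is 1 + 24·1426 = 34225, and √34225 = 185.
So n = (1 + 185) / 6 = 186/6 = 31.

31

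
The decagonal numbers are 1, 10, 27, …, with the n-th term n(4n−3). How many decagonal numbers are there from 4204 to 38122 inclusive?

66

The n-th decagonal number is n(4n−3).
Smallest index with value ≥ 4204: n = 33 (giving 4257).
Largest index with value ≤ 38122: n = 98 (giving 38122).
Indices 33 through 98: 66 terms.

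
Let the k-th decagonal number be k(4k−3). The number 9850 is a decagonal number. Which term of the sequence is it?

50

Set n(4n−3) = 9850, giving 4n² − 3n − 9850 = 0.
The discriminant is 9 + 16·9850 = 157609, and √157609 = 397.
So n = (3 + 397) / 8 = 400/8 = 50.
Check: 50·(4·50 − 3) = 9850. ✓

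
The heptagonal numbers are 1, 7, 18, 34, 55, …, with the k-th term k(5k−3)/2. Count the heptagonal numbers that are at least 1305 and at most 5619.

The n-th heptagonal number is n(5n−3)/2.
Smallest index with value ≥ 1305: n = 24 (giving 1404).
Largest index with value ≤ 5619: n = 47 (giving 5452).
Indices 24 through 47: 24 terms.

24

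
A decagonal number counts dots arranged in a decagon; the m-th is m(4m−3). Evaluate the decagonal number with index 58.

The 58th decagonal number is n(4n−3) with n = 58.
58·(4·58 − 3) = 58·229 = 13282.

13282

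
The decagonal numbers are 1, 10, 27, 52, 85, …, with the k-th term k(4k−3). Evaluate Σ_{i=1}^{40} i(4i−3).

86100

Σ i(4i−3) = 4Σi² − 3Σi over i = 1..40.
Σi = 820 and Σi² = 22140.
4·22140 − 3·820 = 86100.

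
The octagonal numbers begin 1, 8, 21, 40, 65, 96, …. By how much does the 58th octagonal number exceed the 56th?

58·(3·58 − 2) = 9976 and 56·(3·56 − 2) = 9296.
Difference: 9976 − 9296 = 680.

680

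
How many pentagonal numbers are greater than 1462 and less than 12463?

The n-th pentagonal number is n(3n−1)/2.
Smallest index with value > 1462: n = 32 (giving 1520).
Largest index with value < 12463: n = 91 (giving 12376).
Indices 32 through 91: 60 terms.

60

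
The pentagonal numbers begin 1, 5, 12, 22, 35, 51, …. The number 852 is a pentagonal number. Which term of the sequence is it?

Set n(3n−1)/2 = 852, giving 3n² − n − 1704 = 0.
The discriminant is 1 + 24·852 = 20449, and √20449 = 143.
So n = (1 + 143) / 6 = 144/6 = 24.

24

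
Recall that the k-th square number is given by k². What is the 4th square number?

16

The 4th square number is n² with n = 4.
4² = 16.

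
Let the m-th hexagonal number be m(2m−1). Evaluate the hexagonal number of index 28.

The 28th hexagonal number is n(2n−1) with n = 28.
28·(2·28 − 1) = 28·55 = 1540.

1540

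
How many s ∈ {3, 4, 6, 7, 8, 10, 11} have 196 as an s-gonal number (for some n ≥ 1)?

s = 3: P(3, 19) = 190 and P(3, 20) = 210; 196 is not s-gonal.
s = 4: P(4, 14) = 196. ✓
s = 6: P(6, 10) = 190 and P(6, 11) = 231; 196 is not s-gonal.
s = 7: P(7, 9) = 189 and P(7, 10) = 235; 196 is not s-gonal.
s = 8: P(8, 8) = 176 and P(8, 9) = 225; 196 is not s-gonal.
s = 10: P(10, 7) = 175 and P(10, 8) = 232; 196 is not s-gonal.
s = 11: P(11, 7) = 196. ✓
Hits: s ∈ {4, 11} → 2.

2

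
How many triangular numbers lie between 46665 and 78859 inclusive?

92

The n-th triangular number is n(n+1)/2.
Smallest index with value ≥ 46665: n = 305 (giving 46665).
Largest index with value ≤ 78859: n = 396 (giving 78606).
Indices 305 through 396: 92 terms.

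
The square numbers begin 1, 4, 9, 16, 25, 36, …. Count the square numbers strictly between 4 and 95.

7

The n-th square number is n².
Smallest index with value > 4: n = 3 (giving 9).
Largest index with value < 95: n = 9 (giving 81).
Indices 3 through 9: 7 terms.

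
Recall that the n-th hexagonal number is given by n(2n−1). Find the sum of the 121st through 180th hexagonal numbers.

2744990

Σ i(2i−1) = 2Σi² − Σi over i = 121..180.
Σi = 16290 − 7260 = 9030 and Σi² = 1960230 − 583220 = 1377010.
2·1377010 − 1·9030 = 2744990.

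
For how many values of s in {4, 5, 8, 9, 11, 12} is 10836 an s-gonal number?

1

s = 4: P(4, 104) = 10816 and P(4, 105) = 11025; 10836 is not s-gonal.
s = 5: P(5, 85) = 10795 and P(5, 86) = 11051; 10836 is not s-gonal.
s = 8: P(8, 60) = 10680 and P(8, 61) = 11041; 10836 is not s-gonal.
s = 9: P(9, 56) = 10836. ✓
s = 11: P(11, 49) = 10633 and P(11, 50) = 11075; 10836 is not s-gonal.
s = 12: P(12, 46) = 10396 and P(12, 47) = 10857; 10836 is not s-gonal.
Hits: s ∈ {9} → 1.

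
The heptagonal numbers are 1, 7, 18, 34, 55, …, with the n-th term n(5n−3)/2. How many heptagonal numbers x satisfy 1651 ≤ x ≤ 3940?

15

The n-th heptagonal number is n(5n−3)/2.
Smallest index with value ≥ 1651: n = 26 (giving 1651).
Largest index with value ≤ 3940: n = 40 (giving 3940).
Indices 26 through 40: 15 terms.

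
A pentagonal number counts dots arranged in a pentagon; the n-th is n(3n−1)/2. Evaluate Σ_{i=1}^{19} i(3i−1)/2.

Σ i(3i−1)/2 = (3Σi² − Σi) / 2 over i = 1..19.
Σi = 190 and Σi² = 2470.
(3·2470 − 1·190) / 2 = 7220/2 = 3610.

3610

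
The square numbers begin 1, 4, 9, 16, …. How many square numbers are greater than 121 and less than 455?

The n-th square number is n².
Smallest index with value > 121: n = 12 (giving 144).
Largest index with value < 455: n = 21 (giving 441).
Indices 12 through 21: 10 terms.

10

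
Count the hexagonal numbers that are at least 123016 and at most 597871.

299

The n-th hexagonal number is n(2n−1).
Smallest index with value ≥ 123016: n = 249 (giving 123753).
Largest index with value ≤ 597871: n = 547 (giving 597871).
Indices 249 through 547: 299 terms.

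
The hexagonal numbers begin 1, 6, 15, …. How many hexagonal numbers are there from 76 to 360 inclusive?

7

The n-th hexagonal number is n(2n−1).
Smallest index with value ≥ 76: n = 7 (giving 91).
Largest index with value ≤ 360: n = 13 (giving 325).
Indices 7 through 13: 7 terms.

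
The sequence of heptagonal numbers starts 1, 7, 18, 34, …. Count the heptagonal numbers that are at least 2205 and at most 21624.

64

The n-th heptagonal number is n(5n−3)/2.
Smallest index with value ≥ 2205: n = 30 (giving 2205).
Largest index with value ≤ 21624: n = 93 (giving 21483).
Indices 30 through 93: 64 terms.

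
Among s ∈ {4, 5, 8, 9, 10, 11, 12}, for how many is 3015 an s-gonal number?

s = 4: P(4, 54) = 2916 and P(4, 55) = 3025; 3015 is not s-gonal.
s = 5: P(5, 45) = 3015. ✓
s = 8: P(8, 32) = 3008 and P(8, 33) = 3201; 3015 is not s-gonal.
s = 9: P(9, 29) = 2871 and P(9, 30) = 3075; 3015 is not s-gonal.
s = 10: P(10, 27) = 2835 and P(10, 28) = 3052; 3015 is not s-gonal.
s = 11: P(11, 26) = 2951 and P(11, 27) = 3186; 3015 is not s-gonal.
s = 12: P(12, 24) = 2784 and P(12, 25) = 3025; 3015 is not s-gonal.
Hits: s ∈ {5} → 1.

1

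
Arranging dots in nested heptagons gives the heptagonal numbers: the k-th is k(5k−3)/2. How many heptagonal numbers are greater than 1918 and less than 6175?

21

The n-th heptagonal number is n(5n−3)/2.
Smallest index with value > 1918: n = 29 (giving 2059).
Largest index with value < 6175: n = 49 (giving 5929).
Indices 29 through 49: 21 terms.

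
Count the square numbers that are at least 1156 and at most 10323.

The n-th square number is n².
Smallest index with value ≥ 1156: n = 34 (giving 1156).
Largest index with value ≤ 10323: n = 101 (giving 10201).
Indices 34 through 101: 68 terms.

68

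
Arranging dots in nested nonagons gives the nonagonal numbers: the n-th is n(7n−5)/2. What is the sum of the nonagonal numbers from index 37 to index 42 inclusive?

32234

Σ i(7i−5)/2 = (7Σi² − 5Σi) / 2 over i = 37..42.
Σi = 903 − 666 = 237 and Σi² = 25585 − 16206 = 9379.
(7·9379 − 5·237) / 2 = 64468/2 = 32234.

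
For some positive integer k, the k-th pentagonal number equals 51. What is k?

Set n(3n−1)/2 = 51, giving 3n² − n − 102 = 0.
So n = (1 + 35) / 6 = 36/6 = 6.

6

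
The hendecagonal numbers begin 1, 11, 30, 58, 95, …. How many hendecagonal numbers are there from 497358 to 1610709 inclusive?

266

The n-th hendecagonal number is n(9n−7)/2.
Smallest index with value ≥ 497358: n = 333 (giving 497835).
Largest index with value ≤ 1610709: n = 598 (giving 1607125).
Indices 333 through 598: 266 terms.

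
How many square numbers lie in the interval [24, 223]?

The n-th square number is n².
Smallest index with value ≥ 24: n = 5 (giving 25).
Largest index with value ≤ 223: n = 14 (giving 196).
Indices 5 through 14: 10 terms.

10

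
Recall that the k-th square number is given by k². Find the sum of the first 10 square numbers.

Σ_{i=1}^{10} i² = 10·11·21/6 = 385.

385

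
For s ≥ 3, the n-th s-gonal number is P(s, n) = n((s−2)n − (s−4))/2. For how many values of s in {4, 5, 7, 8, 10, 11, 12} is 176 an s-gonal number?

2

s = 4: P(4, 13) = 169 and P(4, 14) = 196; 176 is not s-gonal.
s = 5: P(5, 11) = 176. ✓
s = 7: P(7, 8) = 148 and P(7, 9) = 189; 176 is not s-gonal.
s = 8: P(8, 8) = 176. ✓
s = 10: P(10, 7) = 175 and P(10, 8) = 232; 176 is not s-gonal.
s = 11: P(11, 6) = 141 and P(11, 7) = 196; 176 is not s-gonal.
s = 12: P(12, 6) = 156 and P(12, 7) = 217; 176 is not s-gonal.
Hits: s ∈ {5, 8} → 2.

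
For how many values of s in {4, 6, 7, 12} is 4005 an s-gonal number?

1

s = 4: P(4, 63) = 3969 and P(4, 64) = 4096; 4005 is not s-gonal.
s = 6: P(6, 45) = 4005. ✓
s = 7: P(7, 40) = 3940 and P(7, 41) = 4141; 4005 is not s-gonal.
s = 12: P(12, 28) = 3808 and P(12, 29) = 4089; 4005 is not s-gonal.
Hits: s ∈ {6} → 1.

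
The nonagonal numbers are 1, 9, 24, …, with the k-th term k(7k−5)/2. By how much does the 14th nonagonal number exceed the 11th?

255

14·(7·14 − 5)/2 = 651 and 11·(7·11 − 5)/2 = 396.
Difference: 651 − 396 = 255.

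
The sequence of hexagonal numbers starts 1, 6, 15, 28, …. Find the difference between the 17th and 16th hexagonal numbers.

Consecutive hexagonal numbers differ by 4n − 3: here 4·17 − 3 = 65.

65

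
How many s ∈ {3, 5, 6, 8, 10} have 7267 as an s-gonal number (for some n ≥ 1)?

s = 3: P(3, 120) = 7260 and P(3, 121) = 7381; 7267 is not s-gonal.
s = 5: P(5, 69) = 7107 and P(5, 70) = 7315; 7267 is not s-gonal.
s = 6: P(6, 60) = 7140 and P(6, 61) = 7381; 7267 is not s-gonal.
s = 8: P(8, 49) = 7105 and P(8, 50) = 7400; 7267 is not s-gonal.
s = 10: P(10, 43) = 7267. ✓
Hits: s ∈ {10} → 1.

1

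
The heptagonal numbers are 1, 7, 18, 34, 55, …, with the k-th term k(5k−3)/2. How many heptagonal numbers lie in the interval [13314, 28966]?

The n-th heptagonal number is n(5n−3)/2.
Smallest index with value ≥ 13314: n = 74 (giving 13579).
Largest index with value ≤ 28966: n = 107 (giving 28462).
Indices 74 through 107: 34 terms.

34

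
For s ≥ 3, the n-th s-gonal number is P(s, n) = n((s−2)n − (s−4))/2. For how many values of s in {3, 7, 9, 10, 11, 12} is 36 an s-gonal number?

1

s = 3: P(3, 8) = 36. ✓
s = 7: P(7, 4) = 34 and P(7, 5) = 55; 36 is not s-gonal.
s = 9: P(9, 3) = 24 and P(9, 4) = 46; 36 is not s-gonal.
s = 10: P(10, 3) = 27 and P(10, 4) = 52; 36 is not s-gonal.
s = 11: P(11, 3) = 30 and P(11, 4) = 58; 36 is not s-gonal.
s = 12: P(12, 3) = 33 and P(12, 4) = 64; 36 is not s-gonal.
Hits: s ∈ {3} → 1.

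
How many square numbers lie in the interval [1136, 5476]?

The n-th square number is n².
Smallest index with value ≥ 1136: n = 34 (giving 1156).
Largest index with value ≤ 5476: n = 74 (giving 5476).
Indices 34 through 74: 41 terms.

41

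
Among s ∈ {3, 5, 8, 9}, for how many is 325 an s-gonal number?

s = 3: P(3, 25) = 325. ✓
s = 5: P(5, 14) = 287 and P(5, 15) = 330; 325 is not s-gonal.
s = 8: P(8, 10) = 280 and P(8, 11) = 341; 325 is not s-gonal.
s = 9: P(9, 10) = 325. ✓
Hits: s ∈ {3, 9} → 2.

2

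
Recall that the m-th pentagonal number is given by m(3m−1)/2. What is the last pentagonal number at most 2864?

2752

Solve n(3n−1)/2 ≤ 2864 for integer n.
n = 43 gives 2752 ≤ 2864, while n = 44 gives 2882 > 2864; so the answer is 2752.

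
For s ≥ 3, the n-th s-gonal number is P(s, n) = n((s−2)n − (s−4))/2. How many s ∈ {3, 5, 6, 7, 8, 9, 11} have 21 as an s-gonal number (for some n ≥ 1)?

2

s = 3: P(3, 6) = 21. ✓
s = 5: P(5, 3) = 12 and P(5, 4) = 22; 21 is not s-gonal.
s = 6: P(6, 3) = 15 and P(6, 4) = 28; 21 is not s-gonal.
s = 7: P(7, 3) = 18 and P(7, 4) = 34; 21 is not s-gonal.
s = 8: P(8, 3) = 21. ✓
s = 9: P(9, 2) = 9 and P(9, 3) = 24; 21 is not s-gonal.
s = 11: P(11, 2) = 11 and P(11, 3) = 30; 21 is not s-gonal.
Hits: s ∈ {3, 8} → 2.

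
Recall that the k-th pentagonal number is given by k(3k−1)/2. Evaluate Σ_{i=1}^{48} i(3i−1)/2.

56448

Σ i(3i−1)/2 = (3Σi² − Σi) / 2 over i = 1..48.
Σi = 1176 and Σi² = 38024.
(3·38024 − 1·1176) / 2 = 112896/2 = 56448.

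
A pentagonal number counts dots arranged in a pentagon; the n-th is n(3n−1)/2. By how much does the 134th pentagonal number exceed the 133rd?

Consecutive pentagonal numbers differ by 3n − 2: here 3·134 − 2 = 400.

400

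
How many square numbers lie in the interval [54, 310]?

10

The n-th square number is n².
Smallest index with value ≥ 54: n = 8 (giving 64).
Largest index with value ≤ 310: n = 17 (giving 289).
Indices 8 through 17: 10 terms.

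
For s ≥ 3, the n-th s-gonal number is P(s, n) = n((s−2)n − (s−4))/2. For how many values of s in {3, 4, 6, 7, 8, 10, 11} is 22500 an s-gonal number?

s = 3: P(3, 211) = 22366 and P(3, 212) = 22578; 22500 is not s-gonal.
s = 4: P(4, 150) = 22500. ✓
s = 6: P(6, 106) = 22366 and P(6, 107) = 22791; 22500 is not s-gonal.
s = 7: P(7, 95) = 22420 and P(7, 96) = 22896; 22500 is not s-gonal.
s = 8: P(8, 86) = 22016 and P(8, 87) = 22533; 22500 is not s-gonal.
s = 10: P(10, 75) = 22275 and P(10, 76) = 22876; 22500 is not s-gonal.
s = 11: P(11, 71) = 22436 and P(11, 72) = 23076; 22500 is not s-gonal.
Hits: s ∈ {4} → 1.

1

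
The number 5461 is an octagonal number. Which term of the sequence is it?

43

Set n(3n−2) = 5461, giving 3n² − 2n − 5461 = 0.
The discriminant is 4 + 12·5461 = 65536, and √65536 = 256.
So n = (2 + 256) / 6 = 258/6 = 43.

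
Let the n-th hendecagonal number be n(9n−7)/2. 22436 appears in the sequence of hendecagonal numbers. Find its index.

Set n(9n−7)/2 = 22436, giving 9n² − 7n − 44872 = 0.
So n = (7 + 1271) / 18 = 1278/18 = 71.
Check: 71·(9·71 − 7)/2 = 22436. ✓

71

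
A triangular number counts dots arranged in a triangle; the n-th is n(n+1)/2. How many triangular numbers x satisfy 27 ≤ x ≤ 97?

The n-th triangular number is n(n+1)/2.
Smallest index with value ≥ 27: n = 7 (giving 28).
Largest index with value ≤ 97: n = 13 (giving 91).
Indices 7 through 13: 7 terms.

7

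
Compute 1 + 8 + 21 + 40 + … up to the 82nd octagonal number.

554689

Σ i(3i−2) = 3Σi² − 2Σi over i = 1..82.
Σi = 3403 and Σi² = 187165.
3·187165 − 2·3403 = 554689.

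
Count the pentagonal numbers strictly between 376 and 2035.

20

The n-th pentagonal number is n(3n−1)/2.
Smallest index with value > 376: n = 17 (giving 425).
Largest index with value < 2035: n = 36 (giving 1926).
Indices 17 through 36: 20 terms.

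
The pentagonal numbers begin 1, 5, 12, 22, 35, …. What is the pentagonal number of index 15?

330

The 15th pentagonal number is n(3n−1)/2 with n = 15.
15·(3·15 − 1)/2 = 15·44/2 = 15·22 = 330.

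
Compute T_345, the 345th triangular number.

345·346/2 = 119370/2 = 59685.

59685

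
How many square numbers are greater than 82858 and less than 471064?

The n-th square number is n².
Smallest index with value > 82858: n = 288 (giving 82944).
Largest index with value < 471064: n = 686 (giving 470596).
Indices 288 through 686: 399 terms.

399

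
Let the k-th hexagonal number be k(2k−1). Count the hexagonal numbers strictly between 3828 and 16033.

The n-th hexagonal number is n(2n−1).
Smallest index with value > 3828: n = 45 (giving 4005).
Largest index with value < 16033: n = 89 (giving 15753).
Indices 45 through 89: 45 terms.

45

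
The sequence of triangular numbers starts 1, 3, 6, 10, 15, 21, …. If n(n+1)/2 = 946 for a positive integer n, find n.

43

Set n(n+1)/2 = 946, giving n² + n − 1892 = 0.
So n = (-1 + 87) / 2 = 86/2 = 43.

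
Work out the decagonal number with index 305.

371185

The 305th decagonal number is n(4n−3) with n = 305.
305·(4·305 − 3) = 305·1217 = 371185.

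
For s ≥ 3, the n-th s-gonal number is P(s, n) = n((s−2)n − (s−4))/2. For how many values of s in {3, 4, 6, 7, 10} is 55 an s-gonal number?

2

s = 3: P(3, 10) = 55. ✓
s = 4: P(4, 7) = 49 and P(4, 8) = 64; 55 is not s-gonal.
s = 6: P(6, 5) = 45 and P(6, 6) = 66; 55 is not s-gonal.
s = 7: P(7, 5) = 55. ✓
s = 10: P(10, 4) = 52 and P(10, 5) = 85; 55 is not s-gonal.
Hits: s ∈ {3, 7} → 2.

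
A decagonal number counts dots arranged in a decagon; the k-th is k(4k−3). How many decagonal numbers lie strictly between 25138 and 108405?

85

The n-th decagonal number is n(4n−3).
Smallest index with value > 25138: n = 80 (giving 25360).
Largest index with value < 108405: n = 164 (giving 107092).
Indices 80 through 164: 85 terms.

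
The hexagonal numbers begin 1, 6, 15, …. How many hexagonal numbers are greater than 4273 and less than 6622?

The n-th hexagonal number is n(2n−1).
Smallest index with value > 4273: n = 47 (giving 4371).
Largest index with value < 6622: n = 57 (giving 6441).
Indices 47 through 57: 11 terms.

11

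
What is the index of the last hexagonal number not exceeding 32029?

126

Solve n(2n−1) ≤ 32029 for integer n.
n = 126 gives 31626 ≤ 32029, while n = 127 gives 32131 > 32029; so the answer is index 126.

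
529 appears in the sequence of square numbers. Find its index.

We need n² = 529, so n = √529 = 23.

23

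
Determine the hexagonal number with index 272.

The 272nd hexagonal number is n(2n−1) with n = 272.
272·(2·272 − 1) = 272·543 = 147696.

147696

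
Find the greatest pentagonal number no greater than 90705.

Solve n(3n−1)/2 ≤ 90705 for integer n.
n = 246 gives 90651 ≤ 90705, while n = 247 gives 91390 > 90705; so the answer is 90651.

90651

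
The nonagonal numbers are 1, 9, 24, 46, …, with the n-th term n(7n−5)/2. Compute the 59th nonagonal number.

12036

The 59th nonagonal number is n(7n−5)/2 with n = 59.
59·(7·59 − 5)/2 = 59·408/2 = 59·204 = 12036.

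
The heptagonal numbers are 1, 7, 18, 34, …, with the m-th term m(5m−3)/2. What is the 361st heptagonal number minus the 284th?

124047

361·(5·361 − 3)/2 = 325261 and 284·(5·284 − 3)/2 = 201214.
Difference: 325261 − 201214 = 124047.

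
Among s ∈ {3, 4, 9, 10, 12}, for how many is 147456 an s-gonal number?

s = 3: P(3, 542) = 147153 and P(3, 543) = 147696; 147456 is not s-gonal.
s = 4: P(4, 384) = 147456. ✓
s = 9: P(9, 205) = 146575 and P(9, 206) = 148011; 147456 is not s-gonal.
s = 10: P(10, 192) = 146880 and P(10, 193) = 148417; 147456 is not s-gonal.
s = 12: P(12, 172) = 147232 and P(12, 173) = 148953; 147456 is not s-gonal.
Hits: s ∈ {4} → 1.

1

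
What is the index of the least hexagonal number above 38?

Solve n(2n−1) > 38 for integer n.
The largest n with value ≤ 38 is 4 (since 28 ≤ 38 < 45), so the first above is n = 5, value 45.

5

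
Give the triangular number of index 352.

The 352nd triangular number is n(n+1)/2 with n = 352.
352·353/2 = 124256/2 = 62128.

62128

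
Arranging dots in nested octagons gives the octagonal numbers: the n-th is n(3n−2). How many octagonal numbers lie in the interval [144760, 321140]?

The n-th octagonal number is n(3n−2).
Smallest index with value ≥ 144760: n = 220 (giving 144760).
Largest index with value ≤ 321140: n = 327 (giving 320133).
Indices 220 through 327: 108 terms.

108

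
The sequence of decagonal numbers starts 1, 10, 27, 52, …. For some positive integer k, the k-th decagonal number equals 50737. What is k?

Set n(4n−3) = 50737, giving 4n² − 3n − 50737 = 0.
The discriminant is 9 + 16·50737 = 811801, and √811801 = 901.
So n = (3 + 901) / 8 = 904/8 = 113.
Check: 113·(4·113 − 3) = 50737. ✓

113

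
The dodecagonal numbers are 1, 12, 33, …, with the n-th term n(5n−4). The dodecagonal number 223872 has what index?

Set n(5n−4) = 223872, giving 5n² − 4n − 223872 = 0.
The discriminant is 16 + 20·223872 = 4477456, and √4477456 = 2116.
So n = (4 + 2116) / 10 = 2120/10 = 212.
Check: 212·(5·212 − 4) = 223872. ✓

212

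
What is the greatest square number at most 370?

Solve n² ≤ 370 for integer n.
n = 19 gives 361 ≤ 370, while n = 20 gives 400 > 370; so the answer is 361.

361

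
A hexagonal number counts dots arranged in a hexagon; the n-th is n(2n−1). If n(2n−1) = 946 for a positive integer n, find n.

Set n(2n−1) = 946, giving 2n² − n − 946 = 0.
The discriminant is 1 + 8·946 = 7569, and √7569 = 87.
So n = (1 + 87) / 4 = 88/4 = 22.
Check: 22·(2·22 − 1) = 946. ✓

22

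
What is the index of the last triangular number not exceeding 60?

10

Solve n(n+1)/2 ≤ 60 for integer n.
n = 10 gives 55 ≤ 60, while n = 11 gives 66 > 60; so the answer is index 10.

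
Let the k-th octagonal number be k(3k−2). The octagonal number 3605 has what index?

35

Set n(3n−2) = 3605, giving 3n² − 2n − 3605 = 0.
The discriminant is 4 + 12·3605 = 43264, and √43264 = 208.
So n = (2 + 208) / 6 = 210/6 = 35.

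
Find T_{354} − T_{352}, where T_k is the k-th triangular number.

707

354·355/2 = 62835 and 352·353/2 = 62128.
Difference: 62835 − 62128 = 707.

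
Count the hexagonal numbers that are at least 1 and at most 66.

The n-th hexagonal number is n(2n−1).
Smallest index with value ≥ 1: n = 1 (giving 1).
Largest index with value ≤ 66: n = 6 (giving 66).
Indices 1 through 6: 6 terms.

6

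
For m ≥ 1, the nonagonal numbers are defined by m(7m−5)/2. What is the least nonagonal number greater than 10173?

10450

Solve n(7n−5)/2 > 10173 for integer n.
The largest n with value ≤ 10173 is 54 (since 10071 ≤ 10173 < 10450), so the first above is n = 55, value 10450.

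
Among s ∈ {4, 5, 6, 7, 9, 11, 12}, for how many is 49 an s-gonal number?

1

s = 4: P(4, 7) = 49. ✓
s = 5: P(5, 5) = 35 and P(5, 6) = 51; 49 is not s-gonal.
s = 6: P(6, 5) = 45 and P(6, 6) = 66; 49 is not s-gonal.
s = 7: P(7, 4) = 34 and P(7, 5) = 55; 49 is not s-gonal.
s = 9: P(9, 4) = 46 and P(9, 5) = 75; 49 is not s-gonal.
s = 11: P(11, 3) = 30 and P(11, 4) = 58; 49 is not s-gonal.
s = 12: P(12, 3) = 33 and P(12, 4) = 64; 49 is not s-gonal.
Hits: s ∈ {4} → 1.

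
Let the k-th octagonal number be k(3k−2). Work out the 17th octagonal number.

833

The 17th octagonal number is n(3n−2) with n = 17.
17·(3·17 − 2) = 17·49 = 833.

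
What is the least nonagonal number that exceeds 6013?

Solve n(7n−5)/2 > 6013 for integer n.
The largest n with value ≤ 6013 is 41 (since 5781 ≤ 6013 < 6069), so the first above is n = 42, value 6069.

6069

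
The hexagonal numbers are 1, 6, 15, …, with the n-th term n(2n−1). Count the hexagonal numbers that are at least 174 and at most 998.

The n-th hexagonal number is n(2n−1).
Smallest index with value ≥ 174: n = 10 (giving 190).
Largest index with value ≤ 998: n = 22 (giving 946).
Indices 10 through 22: 13 terms.

13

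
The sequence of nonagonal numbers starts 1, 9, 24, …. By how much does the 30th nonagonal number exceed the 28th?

30·(7·30 − 5)/2 = 3075 and 28·(7·28 − 5)/2 = 2674.
Difference: 3075 − 2674 = 401.

401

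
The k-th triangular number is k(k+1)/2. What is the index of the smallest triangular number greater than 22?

Solve n(n+1)/2 > 22 for integer n.
The largest n with value ≤ 22 is 6 (since 21 ≤ 22 < 28), so the first above is n = 7, value 28.

7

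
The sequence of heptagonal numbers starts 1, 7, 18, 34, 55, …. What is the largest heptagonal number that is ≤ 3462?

3367

Solve n(5n−3)/2 ≤ 3462 for integer n.
n = 37 gives 3367 ≤ 3462, while n = 38 gives 3553 > 3462; so the answer is 3367.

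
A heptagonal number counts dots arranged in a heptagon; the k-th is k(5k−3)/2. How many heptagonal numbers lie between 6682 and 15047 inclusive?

26

The n-th heptagonal number is n(5n−3)/2.
Smallest index with value ≥ 6682: n = 52 (giving 6682).
Largest index with value ≤ 15047: n = 77 (giving 14707).
Indices 52 through 77: 26 terms.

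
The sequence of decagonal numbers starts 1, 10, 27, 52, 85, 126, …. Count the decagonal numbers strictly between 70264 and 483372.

The n-th decagonal number is n(4n−3).
Smallest index with value > 70264: n = 133 (giving 70357).
Largest index with value < 483372: n = 347 (giving 480595).
Indices 133 through 347: 215 terms.

215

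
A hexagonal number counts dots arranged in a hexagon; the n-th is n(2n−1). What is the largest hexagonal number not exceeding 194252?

Solve n(2n−1) ≤ 194252 for integer n.
n = 311 gives 193131 ≤ 194252, while n = 312 gives 194376 > 194252; so the answer is 193131.

193131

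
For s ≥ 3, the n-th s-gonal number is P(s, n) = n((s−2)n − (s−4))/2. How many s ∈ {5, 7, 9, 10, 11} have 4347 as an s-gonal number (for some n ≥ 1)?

2

s = 5: P(5, 54) = 4347. ✓
s = 7: P(7, 42) = 4347. ✓
s = 9: P(9, 35) = 4200 and P(9, 36) = 4446; 4347 is not s-gonal.
s = 10: P(10, 33) = 4257 and P(10, 34) = 4522; 4347 is not s-gonal.
s = 11: P(11, 31) = 4216 and P(11, 32) = 4496; 4347 is not s-gonal.
Hits: s ∈ {5, 7} → 2.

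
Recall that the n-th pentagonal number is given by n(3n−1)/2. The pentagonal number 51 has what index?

Set n(3n−1)/2 = 51, giving 3n² − n − 102 = 0.
The discriminant is 1 + 24·51 = 1225, and √1225 = 35.
So n = (1 + 35) / 6 = 36/6 = 6.

6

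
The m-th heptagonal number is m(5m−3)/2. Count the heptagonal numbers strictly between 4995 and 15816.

34

The n-th heptagonal number is n(5n−3)/2.
Smallest index with value > 4995: n = 46 (giving 5221).
Largest index with value < 15816: n = 79 (giving 15484).
Indices 46 through 79: 34 terms.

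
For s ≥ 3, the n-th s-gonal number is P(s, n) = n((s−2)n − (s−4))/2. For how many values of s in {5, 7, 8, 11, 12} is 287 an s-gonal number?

s = 5: P(5, 14) = 287. ✓
s = 7: P(7, 11) = 286 and P(7, 12) = 342; 287 is not s-gonal.
s = 8: P(8, 10) = 280 and P(8, 11) = 341; 287 is not s-gonal.
s = 11: P(11, 8) = 260 and P(11, 9) = 333; 287 is not s-gonal.
s = 12: P(12, 7) = 217 and P(12, 8) = 288; 287 is not s-gonal.
Hits: s ∈ {5} → 1.

1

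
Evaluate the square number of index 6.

36

The 6th square number is n² with n = 6.
6² = 36.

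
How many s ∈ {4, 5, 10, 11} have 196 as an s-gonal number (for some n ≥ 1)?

s = 4: P(4, 14) = 196. ✓
s = 5: P(5, 11) = 176 and P(5, 12) = 210; 196 is not s-gonal.
s = 10: P(10, 7) = 175 and P(10, 8) = 232; 196 is not s-gonal.
s = 11: P(11, 7) = 196. ✓
Hits: s ∈ {4, 11} → 2.

2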